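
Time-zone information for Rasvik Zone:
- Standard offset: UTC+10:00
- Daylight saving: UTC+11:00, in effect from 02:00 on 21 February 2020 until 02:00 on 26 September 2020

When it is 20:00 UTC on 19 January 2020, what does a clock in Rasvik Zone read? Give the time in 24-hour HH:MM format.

At the standard offset (UTC+10:00), 20:00 UTC + 10h = 06:00 Rasvik Zone standard time (rolling into the next day, 20 January 2020).
The standard-time date in Rasvik Zone, 20 January 2020, does not fall between 21 February and 26 September, so daylight saving is not in effect and Rasvik Zone is at UTC+10:00.
20:00 UTC + 10h = 06:00 local (rolling into the next day, 20 January 2020).

06:00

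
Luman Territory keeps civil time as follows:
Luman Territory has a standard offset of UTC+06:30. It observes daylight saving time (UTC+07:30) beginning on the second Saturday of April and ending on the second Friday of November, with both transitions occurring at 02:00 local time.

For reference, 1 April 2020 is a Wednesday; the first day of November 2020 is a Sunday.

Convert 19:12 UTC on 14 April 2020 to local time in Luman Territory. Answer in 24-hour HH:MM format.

02:42

1 April 2020 is a Wednesday, so the first Saturday is April 4 and the second is April 11.
1 November 2020 is a Sunday, so the first Friday is November 6 and the second is November 13.
At the standard offset (UTC+06:30), 19:12 UTC + 6h30m = 01:42 Luman Territory standard time (rolling into the next day, 15 April 2020).
The standard-time date in Luman Territory, 15 April 2020, lies within the daylight-saving period (11 April – 13 November), so Luman Territory is on daylight time, UTC+07:30.
19:12 UTC + 7h30m = 02:42 local (rolling into the next day, 15 April 2020).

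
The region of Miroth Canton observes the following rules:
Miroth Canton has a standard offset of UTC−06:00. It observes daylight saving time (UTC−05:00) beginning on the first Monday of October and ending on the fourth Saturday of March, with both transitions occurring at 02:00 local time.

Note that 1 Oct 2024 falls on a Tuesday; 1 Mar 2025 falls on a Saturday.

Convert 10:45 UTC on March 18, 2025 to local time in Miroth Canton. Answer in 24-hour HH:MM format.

05:45

1 October 2024 is a Tuesday, so the first Monday is October 7.
1 March 2025 is a Saturday, so the first Saturday is March 1 and the fourth is March 22.
At the standard offset (UTC−06:00), 10:45 UTC − 6h = 04:45 Miroth Canton standard time.
Daylight saving runs 7 October 2024 – 22 March 2025; the standard-time date in Miroth Canton, March 18, 2025, is inside that window, so Miroth Canton is at UTC−05:00.
10:45 UTC − 5h = 05:45 local.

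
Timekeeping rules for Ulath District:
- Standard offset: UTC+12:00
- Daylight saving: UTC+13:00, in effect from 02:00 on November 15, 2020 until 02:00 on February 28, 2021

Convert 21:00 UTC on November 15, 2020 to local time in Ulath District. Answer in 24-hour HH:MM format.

At the standard offset (UTC+12:00), 21:00 UTC + 12h = 09:00 Ulath District standard time (rolling into the next day, 16 November 2020).
The standard-time date in Ulath District, November 16, 2020, lies within the daylight-saving period (15 November 2020 – 28 February 2021), so Ulath District is on daylight time, UTC+13:00.
21:00 UTC + 13h = 10:00 local (rolling into the next day, 16 November 2020).

10:00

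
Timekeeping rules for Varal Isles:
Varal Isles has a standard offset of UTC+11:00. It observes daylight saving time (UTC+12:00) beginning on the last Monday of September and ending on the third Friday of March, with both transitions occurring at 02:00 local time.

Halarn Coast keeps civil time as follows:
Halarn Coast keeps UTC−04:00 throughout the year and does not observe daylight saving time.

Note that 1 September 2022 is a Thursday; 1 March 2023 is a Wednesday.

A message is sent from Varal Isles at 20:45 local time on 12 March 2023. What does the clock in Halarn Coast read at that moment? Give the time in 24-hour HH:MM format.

04:45

1 September 2022 is a Thursday, so Mondays fall on 5, 12, 19, 26; the last is September 26.
1 March 2023 is a Wednesday, so the first Friday is March 3 and the third is March 17.
12 March 2023 lies within the daylight-saving period (26 September 2022 – 17 March 2023), so Varal Isles is on daylight time, UTC+12:00.
20:45 Varal Isles − 12h = 08:45 UTC.
Halarn Coast stays on UTC−04:00 all year.
08:45 UTC − 4h = 04:45 Halarn Coast.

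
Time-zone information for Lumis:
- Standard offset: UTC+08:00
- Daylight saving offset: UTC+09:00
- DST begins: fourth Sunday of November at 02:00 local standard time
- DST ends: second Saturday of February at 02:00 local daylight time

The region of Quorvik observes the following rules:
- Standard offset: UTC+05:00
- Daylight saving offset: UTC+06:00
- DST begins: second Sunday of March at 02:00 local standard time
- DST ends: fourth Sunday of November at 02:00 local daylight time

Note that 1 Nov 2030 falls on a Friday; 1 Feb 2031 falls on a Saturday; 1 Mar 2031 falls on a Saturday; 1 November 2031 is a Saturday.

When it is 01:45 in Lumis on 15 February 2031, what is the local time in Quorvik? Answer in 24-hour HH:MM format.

1 November 2030 is a Friday, so the first Sunday is November 3 and the fourth is November 24.
1 February 2031 is a Saturday, so the first Saturday is February 1 and the second is February 8.
15 February 2031 does not fall between 24 November 2030 and 8 February 2031, so daylight saving is not in effect and Lumis is at UTC+08:00.
01:45 Lumis − 8h = 17:45 UTC (rolling into the previous day, 14 February 2031).
1 March 2031 is a Saturday, so the first Sunday is March 2 and the second is March 9.
1 November 2031 is a Saturday, so the first Sunday is November 2 and the fourth is November 23.
At the standard offset (UTC+05:00), 17:45 UTC + 5h = 22:45 Quorvik standard time.
Daylight saving runs 9 March – 23 November; the standard-time date in Quorvik, 14 February 2031, is outside that window, so Quorvik is on standard time at UTC+05:00.
17:45 UTC + 5h = 22:45 Quorvik.

22:45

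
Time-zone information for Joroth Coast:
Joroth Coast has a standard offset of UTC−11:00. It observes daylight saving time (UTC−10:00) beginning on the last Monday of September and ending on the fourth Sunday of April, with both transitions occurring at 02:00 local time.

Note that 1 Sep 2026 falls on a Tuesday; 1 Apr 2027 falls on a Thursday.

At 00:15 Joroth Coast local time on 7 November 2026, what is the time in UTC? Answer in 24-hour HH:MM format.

10:15

1 September 2026 is a Tuesday, so Mondays fall on 7, 14, 21, 28; the last is September 28.
1 April 2027 is a Thursday, so the first Sunday is April 4 and the fourth is April 25.
7 November 2026 lies within the daylight-saving period (28 September 2026 – 25 April 2027), so Joroth Coast is on daylight time, UTC−10:00.
00:15 local + 10h = 10:15 UTC.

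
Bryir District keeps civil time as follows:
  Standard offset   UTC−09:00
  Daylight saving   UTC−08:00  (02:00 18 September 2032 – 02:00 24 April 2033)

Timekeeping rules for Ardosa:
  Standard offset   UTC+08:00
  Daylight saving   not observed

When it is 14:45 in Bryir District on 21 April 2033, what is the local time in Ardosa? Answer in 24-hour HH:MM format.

21 April 2033 lies within the daylight-saving period (18 September 2032 – 24 April 2033), so Bryir District is on daylight time, UTC−08:00.
14:45 Bryir District + 8h = 22:45 UTC.
Ardosa stays on UTC+08:00 all year.
22:45 UTC + 8h = 06:45 Ardosa (rolling into the next day, 22 April 2033).

06:45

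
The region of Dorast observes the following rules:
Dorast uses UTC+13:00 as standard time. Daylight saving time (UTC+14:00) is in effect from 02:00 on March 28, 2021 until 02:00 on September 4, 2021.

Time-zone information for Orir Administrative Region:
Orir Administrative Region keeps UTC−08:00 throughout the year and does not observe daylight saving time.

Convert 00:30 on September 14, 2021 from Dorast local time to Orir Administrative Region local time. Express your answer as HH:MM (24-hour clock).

03:30

September 14, 2021 does not fall between 28 March and 4 September, so daylight saving is not in effect and Dorast is at UTC+13:00.
00:30 Dorast − 13h = 11:30 UTC (rolling into the previous day, 13 September 2021).
Orir Administrative Region has no daylight saving, so its offset is UTC−08:00 year-round.
11:30 UTC − 8h = 03:30 Orir Administrative Region.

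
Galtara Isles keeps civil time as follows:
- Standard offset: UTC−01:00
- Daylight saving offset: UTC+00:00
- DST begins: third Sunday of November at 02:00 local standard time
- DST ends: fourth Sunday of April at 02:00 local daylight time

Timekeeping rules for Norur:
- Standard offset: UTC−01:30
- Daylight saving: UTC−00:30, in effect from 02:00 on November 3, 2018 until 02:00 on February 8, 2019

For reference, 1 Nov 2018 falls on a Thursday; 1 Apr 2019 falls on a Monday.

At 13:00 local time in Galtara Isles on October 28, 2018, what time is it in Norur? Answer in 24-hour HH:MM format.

1 November 2018 is a Thursday, so the first Sunday is November 4 and the third is November 18.
1 April 2019 is a Monday, so the first Sunday is April 7 and the fourth is April 28.
October 28, 2018 is outside the daylight-saving period (18 November 2018 – 28 April 2019), so Galtara Isles is on standard time, UTC−01:00.
13:00 Galtara Isles + 1h = 14:00 UTC.
At the standard offset (UTC−01:30), 14:00 UTC − 1h30m = 12:30 Norur standard time.
Daylight saving runs 3 November 2018 – 8 February 2019; the standard-time date in Norur, October 28, 2018, is outside that window, so Norur is on standard time at UTC−01:30.
14:00 UTC − 1h30m = 12:30 Norur.

12:30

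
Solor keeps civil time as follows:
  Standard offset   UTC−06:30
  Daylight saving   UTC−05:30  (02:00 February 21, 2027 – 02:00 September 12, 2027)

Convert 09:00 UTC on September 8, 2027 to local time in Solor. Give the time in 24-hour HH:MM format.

At the standard offset (UTC−06:30), 09:00 UTC − 6h30m = 02:30 Solor standard time.
The standard-time date in Solor, September 8, 2027, lies within the daylight-saving period (21 February – 12 September), so Solor is on daylight time, UTC−05:30.
09:00 UTC − 5h30m = 03:30 local.

03:30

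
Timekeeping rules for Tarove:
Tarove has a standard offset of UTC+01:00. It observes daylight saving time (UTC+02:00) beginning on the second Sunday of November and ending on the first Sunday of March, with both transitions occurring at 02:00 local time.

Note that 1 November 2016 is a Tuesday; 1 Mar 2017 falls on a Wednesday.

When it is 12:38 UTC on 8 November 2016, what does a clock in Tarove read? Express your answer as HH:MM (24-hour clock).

13:38

1 November 2016 is a Tuesday, so the first Sunday is November 6 and the second is November 13.
1 March 2017 is a Wednesday, so the first Sunday is March 5.
At the standard offset (UTC+01:00), 12:38 UTC + 1h = 13:38 Tarove standard time.
Daylight saving runs 13 November 2016 – 5 March 2017; the standard-time date in Tarove, 8 November 2016, is outside that window, so Tarove is on standard time at UTC+01:00.
12:38 UTC + 1h = 13:38 local.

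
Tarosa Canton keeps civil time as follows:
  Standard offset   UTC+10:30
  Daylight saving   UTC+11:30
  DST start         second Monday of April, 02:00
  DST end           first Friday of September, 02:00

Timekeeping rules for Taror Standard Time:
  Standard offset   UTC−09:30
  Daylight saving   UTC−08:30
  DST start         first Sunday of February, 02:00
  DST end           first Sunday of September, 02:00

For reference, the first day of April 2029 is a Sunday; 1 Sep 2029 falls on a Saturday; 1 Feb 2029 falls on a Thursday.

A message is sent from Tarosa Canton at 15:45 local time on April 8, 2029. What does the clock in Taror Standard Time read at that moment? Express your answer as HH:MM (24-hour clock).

1 April 2029 is a Sunday, so the first Monday is April 2 and the second is April 9.
1 September 2029 is a Saturday, so the first Friday is September 7.
April 8, 2029 is outside the daylight-saving period (9 April – 7 September), so Tarosa Canton is on standard time, UTC+10:30.
15:45 Tarosa Canton − 10h30m = 05:15 UTC.
1 February 2029 is a Thursday, so the first Sunday is February 4.
1 September 2029 is a Saturday, so the first Sunday is September 2.
At the standard offset (UTC−09:30), 05:15 UTC − 9h30m = 19:45 Taror Standard Time standard time (rolling into the previous day, 7 April 2029).
The standard-time date in Taror Standard Time, April 7, 2029, falls between 4 February and 2 September, so daylight saving is in effect and Taror Standard Time is at UTC−08:30.
05:15 UTC − 8h30m = 20:45 Taror Standard Time (rolling into the previous day, 7 April 2029).

20:45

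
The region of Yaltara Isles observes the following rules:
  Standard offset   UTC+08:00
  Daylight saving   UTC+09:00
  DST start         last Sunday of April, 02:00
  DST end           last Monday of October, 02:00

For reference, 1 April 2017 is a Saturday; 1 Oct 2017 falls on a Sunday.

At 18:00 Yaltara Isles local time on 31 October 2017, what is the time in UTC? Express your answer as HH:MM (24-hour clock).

1 April 2017 is a Saturday, so Sundays fall on 2, 9, 16, 23, 30; the last is April 30.
1 October 2017 is a Sunday, so Mondays fall on 2, 9, 16, 23, 30; the last is October 30.
31 October 2017 does not fall between 30 April and 30 October, so daylight saving is not in effect and Yaltara Isles is at UTC+08:00.
18:00 local − 8h = 10:00 UTC.

10:00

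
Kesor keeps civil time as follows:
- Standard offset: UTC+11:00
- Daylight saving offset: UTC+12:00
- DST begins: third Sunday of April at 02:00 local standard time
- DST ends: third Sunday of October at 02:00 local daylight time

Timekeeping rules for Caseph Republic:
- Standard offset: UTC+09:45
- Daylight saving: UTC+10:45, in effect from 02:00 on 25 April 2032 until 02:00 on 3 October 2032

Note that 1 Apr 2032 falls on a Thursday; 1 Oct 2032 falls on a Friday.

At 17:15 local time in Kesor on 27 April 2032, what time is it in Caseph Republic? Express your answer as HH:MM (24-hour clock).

16:00

1 April 2032 is a Thursday, so the first Sunday is April 4 and the third is April 18.
1 October 2032 is a Friday, so the first Sunday is October 3 and the third is October 17.
27 April 2032 falls between 18 April and 17 October, so daylight saving is in effect and Kesor is at UTC+12:00.
17:15 Kesor − 12h = 05:15 UTC.
At the standard offset (UTC+09:45), 05:15 UTC + 9h45m = 15:00 Caseph Republic standard time.
The standard-time date in Caseph Republic, 27 April 2032, falls between 25 April and 3 October, so daylight saving is in effect and Caseph Republic is at UTC+10:45.
05:15 UTC + 10h45m = 16:00 Caseph Republic.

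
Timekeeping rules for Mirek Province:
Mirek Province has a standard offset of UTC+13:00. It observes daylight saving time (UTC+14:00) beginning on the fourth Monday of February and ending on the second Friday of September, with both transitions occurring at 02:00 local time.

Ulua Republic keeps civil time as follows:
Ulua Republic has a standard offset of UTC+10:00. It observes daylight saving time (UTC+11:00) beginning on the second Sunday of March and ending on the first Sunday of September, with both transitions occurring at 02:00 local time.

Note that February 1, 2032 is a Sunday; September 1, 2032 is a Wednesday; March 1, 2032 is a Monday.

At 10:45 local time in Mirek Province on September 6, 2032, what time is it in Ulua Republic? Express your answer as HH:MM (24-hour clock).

06:45

1 February 2032 is a Sunday, so the first Monday is February 2 and the fourth is February 23.
1 September 2032 is a Wednesday, so the first Friday is September 3 and the second is September 10.
September 6, 2032 falls between 23 February and 10 September, so daylight saving is in effect and Mirek Province is at UTC+14:00.
10:45 Mirek Province − 14h = 20:45 UTC (rolling into the previous day, 5 September 2032).
1 March 2032 is a Monday, so the first Sunday is March 7 and the second is March 14.
1 September 2032 is a Wednesday, so the first Sunday is September 5.
At the standard offset (UTC+10:00), 20:45 UTC + 10h = 06:45 Ulua Republic standard time (rolling into the next day, 6 September 2032).
The standard-time date in Ulua Republic, September 6, 2032, is outside the daylight-saving period (14 March – 5 September), so Ulua Republic is on standard time, UTC+10:00.
20:45 UTC + 10h = 06:45 Ulua Republic (rolling into the next day, 6 September 2032).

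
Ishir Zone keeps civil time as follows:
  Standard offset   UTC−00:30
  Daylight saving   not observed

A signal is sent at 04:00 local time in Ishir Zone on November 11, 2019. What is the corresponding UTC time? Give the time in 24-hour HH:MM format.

Ishir Zone stays on UTC−00:30 all year.
04:00 local + 0h30m = 04:30 UTC.

04:30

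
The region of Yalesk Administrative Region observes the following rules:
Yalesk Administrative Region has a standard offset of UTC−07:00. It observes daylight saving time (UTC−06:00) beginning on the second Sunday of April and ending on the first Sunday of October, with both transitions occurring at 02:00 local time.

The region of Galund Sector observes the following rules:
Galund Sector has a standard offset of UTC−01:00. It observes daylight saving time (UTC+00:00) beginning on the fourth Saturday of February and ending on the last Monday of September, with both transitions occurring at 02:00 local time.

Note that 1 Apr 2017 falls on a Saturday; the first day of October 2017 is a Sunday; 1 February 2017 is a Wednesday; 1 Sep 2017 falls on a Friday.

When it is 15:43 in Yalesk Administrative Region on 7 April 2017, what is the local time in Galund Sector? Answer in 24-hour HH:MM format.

1 April 2017 is a Saturday, so the first Sunday is April 2 and the second is April 9.
1 October 2017 is a Sunday, so the first Sunday is October 1.
7 April 2017 does not fall between 9 April and 1 October, so daylight saving is not in effect and Yalesk Administrative Region is at UTC−07:00.
15:43 Yalesk Administrative Region + 7h = 22:43 UTC.
1 February 2017 is a Wednesday, so the first Saturday is February 4 and the fourth is February 25.
1 September 2017 is a Friday, so Mondays fall on 4, 11, 18, 25; the last is September 25.
At the standard offset (UTC−01:00), 22:43 UTC − 1h = 21:43 Galund Sector standard time.
The standard-time date in Galund Sector, 7 April 2017, lies within the daylight-saving period (25 February – 25 September), so Galund Sector is on daylight time, UTC+00:00.
22:43 UTC + 0h = 22:43 Galund Sector.

22:43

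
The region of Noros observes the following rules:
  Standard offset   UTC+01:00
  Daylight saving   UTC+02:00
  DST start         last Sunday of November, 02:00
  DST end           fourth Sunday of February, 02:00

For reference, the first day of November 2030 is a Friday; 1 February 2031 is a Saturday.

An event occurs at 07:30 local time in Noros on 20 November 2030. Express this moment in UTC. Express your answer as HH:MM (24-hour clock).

06:30

1 November 2030 is a Friday, so Sundays fall on 3, 10, 17, 24; the last is November 24.
1 February 2031 is a Saturday, so the first Sunday is February 2 and the fourth is February 23.
20 November 2030 does not fall between 24 November 2030 and 23 February 2031, so daylight saving is not in effect and Noros is at UTC+01:00.
07:30 local − 1h = 06:30 UTC.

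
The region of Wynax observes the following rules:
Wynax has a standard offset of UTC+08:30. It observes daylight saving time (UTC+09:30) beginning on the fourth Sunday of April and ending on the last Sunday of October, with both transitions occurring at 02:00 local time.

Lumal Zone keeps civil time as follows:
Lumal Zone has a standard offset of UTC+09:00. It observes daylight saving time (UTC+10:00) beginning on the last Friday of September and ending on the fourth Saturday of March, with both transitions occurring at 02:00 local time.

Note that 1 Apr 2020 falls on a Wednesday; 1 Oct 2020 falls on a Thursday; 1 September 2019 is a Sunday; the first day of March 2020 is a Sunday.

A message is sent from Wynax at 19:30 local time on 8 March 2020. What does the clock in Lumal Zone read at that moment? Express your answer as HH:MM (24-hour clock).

21:00

1 April 2020 is a Wednesday, so the first Sunday is April 5 and the fourth is April 26.
1 October 2020 is a Thursday, so Sundays fall on 4, 11, 18, 25; the last is October 25.
8 March 2020 is outside the daylight-saving period (26 April – 25 October), so Wynax is on standard time, UTC+08:30.
19:30 Wynax − 8h30m = 11:00 UTC.
1 September 2019 is a Sunday, so Fridays fall on 6, 13, 20, 27; the last is September 27.
1 March 2020 is a Sunday, so the first Saturday is March 7 and the fourth is March 28.
At the standard offset (UTC+09:00), 11:00 UTC + 9h = 20:00 Lumal Zone standard time.
The standard-time date in Lumal Zone, 8 March 2020, lies within the daylight-saving period (27 September 2019 – 28 March 2020), so Lumal Zone is on daylight time, UTC+10:00.
11:00 UTC + 10h = 21:00 Lumal Zone.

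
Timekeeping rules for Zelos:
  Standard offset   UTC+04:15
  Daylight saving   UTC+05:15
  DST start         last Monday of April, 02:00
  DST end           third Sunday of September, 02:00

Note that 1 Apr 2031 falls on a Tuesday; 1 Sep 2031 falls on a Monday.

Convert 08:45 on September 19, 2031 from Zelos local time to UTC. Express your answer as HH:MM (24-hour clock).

03:30

1 April 2031 is a Tuesday, so Mondays fall on 7, 14, 21, 28; the last is April 28.
1 September 2031 is a Monday, so the first Sunday is September 7 and the third is September 21.
September 19, 2031 lies within the daylight-saving period (28 April – 21 September), so Zelos is on daylight time, UTC+05:15.
08:45 local − 5h15m = 03:30 UTC.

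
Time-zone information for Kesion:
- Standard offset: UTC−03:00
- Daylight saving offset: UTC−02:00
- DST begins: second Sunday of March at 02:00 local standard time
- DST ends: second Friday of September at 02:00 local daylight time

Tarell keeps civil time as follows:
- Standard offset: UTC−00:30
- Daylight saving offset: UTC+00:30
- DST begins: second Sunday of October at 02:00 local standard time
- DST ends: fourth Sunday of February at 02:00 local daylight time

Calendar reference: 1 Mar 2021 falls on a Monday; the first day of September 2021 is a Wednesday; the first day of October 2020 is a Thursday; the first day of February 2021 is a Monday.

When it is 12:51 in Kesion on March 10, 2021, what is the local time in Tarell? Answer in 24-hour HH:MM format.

1 March 2021 is a Monday, so the first Sunday is March 7 and the second is March 14.
1 September 2021 is a Wednesday, so the first Friday is September 3 and the second is September 10.
Daylight saving runs 14 March – 10 September; March 10, 2021 is outside that window, so Kesion is on standard time at UTC−03:00.
12:51 Kesion + 3h = 15:51 UTC.
1 October 2020 is a Thursday, so the first Sunday is October 4 and the second is October 11.
1 February 2021 is a Monday, so the first Sunday is February 7 and the fourth is February 28.
At the standard offset (UTC−00:30), 15:51 UTC − 0h30m = 15:21 Tarell standard time.
The standard-time date in Tarell, March 10, 2021, does not fall between 11 October 2020 and 28 February 2021, so daylight saving is not in effect and Tarell is at UTC−00:30.
15:51 UTC − 0h30m = 15:21 Tarell.

15:21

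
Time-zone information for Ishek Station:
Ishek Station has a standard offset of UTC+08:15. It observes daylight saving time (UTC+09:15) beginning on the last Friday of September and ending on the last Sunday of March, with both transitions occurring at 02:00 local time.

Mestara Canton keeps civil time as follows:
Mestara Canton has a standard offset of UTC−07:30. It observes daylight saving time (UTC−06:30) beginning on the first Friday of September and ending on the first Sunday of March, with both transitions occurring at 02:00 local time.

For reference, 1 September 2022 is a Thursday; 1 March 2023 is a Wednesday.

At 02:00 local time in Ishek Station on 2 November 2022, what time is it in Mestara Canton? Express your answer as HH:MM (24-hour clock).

1 September 2022 is a Thursday, so Fridays fall on 2, 9, 16, 23, 30; the last is September 30.
1 March 2023 is a Wednesday, so Sundays fall on 5, 12, 19, 26; the last is March 26.
Daylight saving runs 30 September 2022 – 26 March 2023; 2 November 2022 is inside that window, so Ishek Station is at UTC+09:15.
02:00 Ishek Station − 9h15m = 16:45 UTC (rolling into the previous day, 1 November 2022).
1 September 2022 is a Thursday, so the first Friday is September 2.
1 March 2023 is a Wednesday, so the first Sunday is March 5.
At the standard offset (UTC−07:30), 16:45 UTC − 7h30m = 09:15 Mestara Canton standard time.
Daylight saving runs 2 September 2022 – 5 March 2023; the standard-time date in Mestara Canton, 1 November 2022, is inside that window, so Mestara Canton is at UTC−06:30.
16:45 UTC − 6h30m = 10:15 Mestara Canton.

10:15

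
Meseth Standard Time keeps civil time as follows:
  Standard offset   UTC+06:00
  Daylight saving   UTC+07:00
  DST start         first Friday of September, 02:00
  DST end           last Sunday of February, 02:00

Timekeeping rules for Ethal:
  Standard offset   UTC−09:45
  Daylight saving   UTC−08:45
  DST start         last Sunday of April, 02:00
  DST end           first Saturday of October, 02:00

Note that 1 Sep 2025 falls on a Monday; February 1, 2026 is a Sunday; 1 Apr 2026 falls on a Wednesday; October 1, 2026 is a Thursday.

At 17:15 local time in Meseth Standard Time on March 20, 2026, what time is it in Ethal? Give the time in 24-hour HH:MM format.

01:30

1 September 2025 is a Monday, so the first Friday is September 5.
1 February 2026 is a Sunday, so Sundays fall on 1, 8, 15, 22; the last is February 22.
March 20, 2026 is outside the daylight-saving period (5 September 2025 – 22 February 2026), so Meseth Standard Time is on standard time, UTC+06:00.
17:15 Meseth Standard Time − 6h = 11:15 UTC.
1 April 2026 is a Wednesday, so Sundays fall on 5, 12, 19, 26; the last is April 26.
1 October 2026 is a Thursday, so the first Saturday is October 3.
At the standard offset (UTC−09:45), 11:15 UTC − 9h45m = 01:30 Ethal standard time.
The standard-time date in Ethal, March 20, 2026, is outside the daylight-saving period (26 April – 3 October), so Ethal is on standard time, UTC−09:45.
11:15 UTC − 9h45m = 01:30 Ethal.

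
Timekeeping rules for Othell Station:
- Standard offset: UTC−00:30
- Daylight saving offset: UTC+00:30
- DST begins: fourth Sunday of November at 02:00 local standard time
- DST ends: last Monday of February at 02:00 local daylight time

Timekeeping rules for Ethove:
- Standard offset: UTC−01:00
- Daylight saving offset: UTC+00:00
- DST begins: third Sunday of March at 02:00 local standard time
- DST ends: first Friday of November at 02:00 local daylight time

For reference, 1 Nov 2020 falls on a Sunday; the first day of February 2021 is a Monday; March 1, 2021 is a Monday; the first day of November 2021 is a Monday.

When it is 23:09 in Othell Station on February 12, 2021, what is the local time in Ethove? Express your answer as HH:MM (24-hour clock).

1 November 2020 is a Sunday, so the first Sunday is November 1 and the fourth is November 22.
1 February 2021 is a Monday, so Mondays fall on 1, 8, 15, 22; the last is February 22.
Daylight saving runs 22 November 2020 – 22 February 2021; February 12, 2021 is inside that window, so Othell Station is at UTC+00:30.
23:09 Othell Station − 0h30m = 22:39 UTC.
1 March 2021 is a Monday, so the first Sunday is March 7 and the third is March 21.
1 November 2021 is a Monday, so the first Friday is November 5.
At the standard offset (UTC−01:00), 22:39 UTC − 1h = 21:39 Ethove standard time.
The standard-time date in Ethove, February 12, 2021, does not fall between 21 March and 5 November, so daylight saving is not in effect and Ethove is at UTC−01:00.
22:39 UTC − 1h = 21:39 Ethove.

21:39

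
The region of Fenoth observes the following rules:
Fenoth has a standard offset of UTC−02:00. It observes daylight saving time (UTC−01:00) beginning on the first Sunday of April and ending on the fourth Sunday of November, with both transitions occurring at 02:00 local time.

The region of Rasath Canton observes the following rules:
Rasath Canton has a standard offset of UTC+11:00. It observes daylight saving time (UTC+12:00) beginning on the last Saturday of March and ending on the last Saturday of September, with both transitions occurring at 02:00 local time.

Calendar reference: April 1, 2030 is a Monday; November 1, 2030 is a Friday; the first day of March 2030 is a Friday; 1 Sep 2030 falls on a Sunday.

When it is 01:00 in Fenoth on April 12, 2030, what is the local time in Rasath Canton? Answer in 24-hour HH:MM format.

14:00

1 April 2030 is a Monday, so the first Sunday is April 7.
1 November 2030 is a Friday, so the first Sunday is November 3 and the fourth is November 24.
Daylight saving runs 7 April – 24 November; April 12, 2030 is inside that window, so Fenoth is at UTC−01:00.
01:00 Fenoth + 1h = 02:00 UTC.
1 March 2030 is a Friday, so Saturdays fall on 2, 9, 16, 23, 30; the last is March 30.
1 September 2030 is a Sunday, so Saturdays fall on 7, 14, 21, 28; the last is September 28.
At the standard offset (UTC+11:00), 02:00 UTC + 11h = 13:00 Rasath Canton standard time.
Daylight saving runs 30 March – 28 September; the standard-time date in Rasath Canton, April 12, 2030, is inside that window, so Rasath Canton is at UTC+12:00.
02:00 UTC + 12h = 14:00 Rasath Canton.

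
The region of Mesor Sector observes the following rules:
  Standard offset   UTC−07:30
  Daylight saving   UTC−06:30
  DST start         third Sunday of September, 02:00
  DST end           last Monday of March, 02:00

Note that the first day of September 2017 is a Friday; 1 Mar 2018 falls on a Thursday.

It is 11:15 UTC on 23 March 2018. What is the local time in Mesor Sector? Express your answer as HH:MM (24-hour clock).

1 September 2017 is a Friday, so the first Sunday is September 3 and the third is September 17.
1 March 2018 is a Thursday, so Mondays fall on 5, 12, 19, 26; the last is March 26.
At the standard offset (UTC−07:30), 11:15 UTC − 7h30m = 03:45 Mesor Sector standard time.
Daylight saving runs 17 September 2017 – 26 March 2018; the standard-time date in Mesor Sector, 23 March 2018, is inside that window, so Mesor Sector is at UTC−06:30.
11:15 UTC − 6h30m = 04:45 local.

04:45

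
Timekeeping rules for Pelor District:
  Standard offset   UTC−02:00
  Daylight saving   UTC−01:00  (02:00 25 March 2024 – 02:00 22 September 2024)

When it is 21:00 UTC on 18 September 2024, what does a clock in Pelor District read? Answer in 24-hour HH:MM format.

At the standard offset (UTC−02:00), 21:00 UTC − 2h = 19:00 Pelor District standard time.
The standard-time date in Pelor District, 18 September 2024, lies within the daylight-saving period (25 March – 22 September), so Pelor District is on daylight time, UTC−01:00.
21:00 UTC − 1h = 20:00 local.

20:00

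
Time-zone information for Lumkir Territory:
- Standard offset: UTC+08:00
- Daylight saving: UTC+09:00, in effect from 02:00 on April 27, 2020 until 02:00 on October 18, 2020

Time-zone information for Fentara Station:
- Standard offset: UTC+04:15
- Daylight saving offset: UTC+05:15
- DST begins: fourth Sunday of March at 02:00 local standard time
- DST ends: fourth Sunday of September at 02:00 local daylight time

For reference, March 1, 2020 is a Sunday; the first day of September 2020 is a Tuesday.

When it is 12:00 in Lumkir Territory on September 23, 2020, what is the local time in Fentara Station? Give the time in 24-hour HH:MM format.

September 23, 2020 lies within the daylight-saving period (27 April – 18 October), so Lumkir Territory is on daylight time, UTC+09:00.
12:00 Lumkir Territory − 9h = 03:00 UTC.
1 March 2020 is a Sunday, so the first Sunday is March 1 and the fourth is March 22.
1 September 2020 is a Tuesday, so the first Sunday is September 6 and the fourth is September 27.
At the standard offset (UTC+04:15), 03:00 UTC + 4h15m = 07:15 Fentara Station standard time.
Daylight saving runs 22 March – 27 September; the standard-time date in Fentara Station, September 23, 2020, is inside that window, so Fentara Station is at UTC+05:15.
03:00 UTC + 5h15m = 08:15 Fentara Station.

08:15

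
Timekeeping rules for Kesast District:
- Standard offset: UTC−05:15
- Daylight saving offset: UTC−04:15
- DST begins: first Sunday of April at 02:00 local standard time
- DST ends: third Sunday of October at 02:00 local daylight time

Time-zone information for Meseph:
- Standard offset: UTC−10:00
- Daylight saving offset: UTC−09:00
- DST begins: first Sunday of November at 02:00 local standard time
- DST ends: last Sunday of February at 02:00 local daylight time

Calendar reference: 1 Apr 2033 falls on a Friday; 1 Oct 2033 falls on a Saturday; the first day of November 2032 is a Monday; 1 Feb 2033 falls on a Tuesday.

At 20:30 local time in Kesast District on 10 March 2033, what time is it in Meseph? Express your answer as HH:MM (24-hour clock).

1 April 2033 is a Friday, so the first Sunday is April 3.
1 October 2033 is a Saturday, so the first Sunday is October 2 and the third is October 16.
10 March 2033 is outside the daylight-saving period (3 April – 16 October), so Kesast District is on standard time, UTC−05:15.
20:30 Kesast District + 5h15m = 01:45 UTC (rolling into the next day, 11 March 2033).
1 November 2032 is a Monday, so the first Sunday is November 7.
1 February 2033 is a Tuesday, so Sundays fall on 6, 13, 20, 27; the last is February 27.
At the standard offset (UTC−10:00), 01:45 UTC − 10h = 15:45 Meseph standard time (rolling into the previous day, 10 March 2033).
The standard-time date in Meseph, 10 March 2033, is outside the daylight-saving period (7 November 2032 – 27 February 2033), so Meseph is on standard time, UTC−10:00.
01:45 UTC − 10h = 15:45 Meseph (rolling into the previous day, 10 March 2033).

15:45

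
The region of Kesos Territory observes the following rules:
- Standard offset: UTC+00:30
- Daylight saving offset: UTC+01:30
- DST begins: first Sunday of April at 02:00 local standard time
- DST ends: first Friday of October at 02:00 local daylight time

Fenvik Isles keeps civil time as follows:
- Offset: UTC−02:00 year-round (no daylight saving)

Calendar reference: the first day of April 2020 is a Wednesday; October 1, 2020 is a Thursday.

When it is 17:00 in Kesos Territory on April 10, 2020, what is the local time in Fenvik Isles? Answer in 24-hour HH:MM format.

13:30

1 April 2020 is a Wednesday, so the first Sunday is April 5.
1 October 2020 is a Thursday, so the first Friday is October 2.
April 10, 2020 lies within the daylight-saving period (5 April – 2 October), so Kesos Territory is on daylight time, UTC+01:30.
17:00 Kesos Territory − 1h30m = 15:30 UTC.
Fenvik Isles stays on UTC−02:00 all year.
15:30 UTC − 2h = 13:30 Fenvik Isles.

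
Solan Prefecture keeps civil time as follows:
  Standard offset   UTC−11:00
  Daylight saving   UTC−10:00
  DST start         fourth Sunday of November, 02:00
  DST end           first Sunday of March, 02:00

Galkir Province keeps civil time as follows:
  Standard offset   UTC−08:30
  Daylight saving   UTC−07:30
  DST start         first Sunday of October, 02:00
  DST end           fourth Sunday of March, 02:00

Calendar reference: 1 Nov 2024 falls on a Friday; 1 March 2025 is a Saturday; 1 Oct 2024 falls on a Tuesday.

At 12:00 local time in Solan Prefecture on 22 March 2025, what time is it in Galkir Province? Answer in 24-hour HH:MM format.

15:30

1 November 2024 is a Friday, so the first Sunday is November 3 and the fourth is November 24.
1 March 2025 is a Saturday, so the first Sunday is March 2.
22 March 2025 is outside the daylight-saving period (24 November 2024 – 2 March 2025), so Solan Prefecture is on standard time, UTC−11:00.
12:00 Solan Prefecture + 11h = 23:00 UTC.
1 October 2024 is a Tuesday, so the first Sunday is October 6.
1 March 2025 is a Saturday, so the first Sunday is March 2 and the fourth is March 23.
At the standard offset (UTC−08:30), 23:00 UTC − 8h30m = 14:30 Galkir Province standard time.
The standard-time date in Galkir Province, 22 March 2025, lies within the daylight-saving period (6 October 2024 – 23 March 2025), so Galkir Province is on daylight time, UTC−07:30.
23:00 UTC − 7h30m = 15:30 Galkir Province.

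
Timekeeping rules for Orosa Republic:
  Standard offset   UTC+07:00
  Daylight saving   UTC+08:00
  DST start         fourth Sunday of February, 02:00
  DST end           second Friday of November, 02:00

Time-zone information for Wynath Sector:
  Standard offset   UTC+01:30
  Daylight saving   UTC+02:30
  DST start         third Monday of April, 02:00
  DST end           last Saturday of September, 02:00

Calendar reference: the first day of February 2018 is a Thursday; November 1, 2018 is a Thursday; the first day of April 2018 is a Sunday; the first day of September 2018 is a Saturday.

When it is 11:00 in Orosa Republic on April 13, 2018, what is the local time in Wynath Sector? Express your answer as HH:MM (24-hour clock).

04:30

1 February 2018 is a Thursday, so the first Sunday is February 4 and the fourth is February 25.
1 November 2018 is a Thursday, so the first Friday is November 2 and the second is November 9.
April 13, 2018 falls between 25 February and 9 November, so daylight saving is in effect and Orosa Republic is at UTC+08:00.
11:00 Orosa Republic − 8h = 03:00 UTC.
1 April 2018 is a Sunday, so the first Monday is April 2 and the third is April 16.
1 September 2018 is a Saturday, so Saturdays fall on 1, 8, 15, 22, 29; the last is September 29.
At the standard offset (UTC+01:30), 03:00 UTC + 1h30m = 04:30 Wynath Sector standard time.
The standard-time date in Wynath Sector, April 13, 2018, does not fall between 16 April and 29 September, so daylight saving is not in effect and Wynath Sector is at UTC+01:30.
03:00 UTC + 1h30m = 04:30 Wynath Sector.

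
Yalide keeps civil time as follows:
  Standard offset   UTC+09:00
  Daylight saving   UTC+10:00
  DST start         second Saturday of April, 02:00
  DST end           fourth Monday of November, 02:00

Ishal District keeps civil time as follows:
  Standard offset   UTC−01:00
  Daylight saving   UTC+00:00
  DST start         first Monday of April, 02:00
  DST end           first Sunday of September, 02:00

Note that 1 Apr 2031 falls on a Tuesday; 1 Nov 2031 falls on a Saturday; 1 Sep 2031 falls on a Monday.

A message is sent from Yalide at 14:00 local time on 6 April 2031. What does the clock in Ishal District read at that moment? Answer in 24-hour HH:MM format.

1 April 2031 is a Tuesday, so the first Saturday is April 5 and the second is April 12.
1 November 2031 is a Saturday, so the first Monday is November 3 and the fourth is November 24.
6 April 2031 is outside the daylight-saving period (12 April – 24 November), so Yalide is on standard time, UTC+09:00.
14:00 Yalide − 9h = 05:00 UTC.
1 April 2031 is a Tuesday, so the first Monday is April 7.
1 September 2031 is a Monday, so the first Sunday is September 7.
At the standard offset (UTC−01:00), 05:00 UTC − 1h = 04:00 Ishal District standard time.
The standard-time date in Ishal District, 6 April 2031, is outside the daylight-saving period (7 April – 7 September), so Ishal District is on standard time, UTC−01:00.
05:00 UTC − 1h = 04:00 Ishal District.

04:00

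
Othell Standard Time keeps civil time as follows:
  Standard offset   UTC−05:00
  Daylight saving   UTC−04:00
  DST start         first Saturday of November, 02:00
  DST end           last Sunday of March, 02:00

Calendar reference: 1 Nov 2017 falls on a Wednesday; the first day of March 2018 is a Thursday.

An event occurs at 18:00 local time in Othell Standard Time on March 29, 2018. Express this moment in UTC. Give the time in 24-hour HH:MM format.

1 November 2017 is a Wednesday, so the first Saturday is November 4.
1 March 2018 is a Thursday, so Sundays fall on 4, 11, 18, 25; the last is March 25.
Daylight saving runs 4 November 2017 – 25 March 2018; March 29, 2018 is outside that window, so Othell Standard Time is on standard time at UTC−05:00.
18:00 local + 5h = 23:00 UTC.

23:00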